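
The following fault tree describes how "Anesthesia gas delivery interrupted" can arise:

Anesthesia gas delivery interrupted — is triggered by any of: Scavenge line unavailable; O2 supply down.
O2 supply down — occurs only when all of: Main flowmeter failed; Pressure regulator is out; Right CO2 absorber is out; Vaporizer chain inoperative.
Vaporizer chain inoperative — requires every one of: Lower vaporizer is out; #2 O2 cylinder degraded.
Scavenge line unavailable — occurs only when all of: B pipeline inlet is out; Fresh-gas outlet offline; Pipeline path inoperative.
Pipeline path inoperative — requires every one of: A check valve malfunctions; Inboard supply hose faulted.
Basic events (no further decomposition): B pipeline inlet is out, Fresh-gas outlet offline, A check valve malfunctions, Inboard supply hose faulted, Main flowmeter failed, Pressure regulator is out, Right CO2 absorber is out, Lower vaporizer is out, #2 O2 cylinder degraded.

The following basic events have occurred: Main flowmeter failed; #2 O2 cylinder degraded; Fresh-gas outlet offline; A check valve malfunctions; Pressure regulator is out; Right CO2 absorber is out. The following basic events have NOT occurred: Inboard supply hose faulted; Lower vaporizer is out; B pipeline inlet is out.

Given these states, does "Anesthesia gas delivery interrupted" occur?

No

Pipeline path inoperative [AND]: A check valve malfunctions=occurs, Inboard supply hose faulted=not → not all inputs occur → does not occur.
Scavenge line unavailable [AND]: B pipeline inlet is out=not, Fresh-gas outlet offline=occurs, Pipeline path inoperative=not → not all inputs occur → does not occur.
Vaporizer chain inoperative [AND]: Lower vaporizer is out=not, #2 O2 cylinder degraded=occurs → not all inputs occur → does not occur.
O2 supply down [AND]: Main flowmeter failed=occurs, Pressure regulator is out=occurs, Right CO2 absorber is out=occurs, Vaporizer chain inoperative=not → not all inputs occur → does not occur.
Anesthesia gas delivery interrupted [OR]: Scavenge line unavailable=not, O2 supply down=not → no input occurs → does not occur.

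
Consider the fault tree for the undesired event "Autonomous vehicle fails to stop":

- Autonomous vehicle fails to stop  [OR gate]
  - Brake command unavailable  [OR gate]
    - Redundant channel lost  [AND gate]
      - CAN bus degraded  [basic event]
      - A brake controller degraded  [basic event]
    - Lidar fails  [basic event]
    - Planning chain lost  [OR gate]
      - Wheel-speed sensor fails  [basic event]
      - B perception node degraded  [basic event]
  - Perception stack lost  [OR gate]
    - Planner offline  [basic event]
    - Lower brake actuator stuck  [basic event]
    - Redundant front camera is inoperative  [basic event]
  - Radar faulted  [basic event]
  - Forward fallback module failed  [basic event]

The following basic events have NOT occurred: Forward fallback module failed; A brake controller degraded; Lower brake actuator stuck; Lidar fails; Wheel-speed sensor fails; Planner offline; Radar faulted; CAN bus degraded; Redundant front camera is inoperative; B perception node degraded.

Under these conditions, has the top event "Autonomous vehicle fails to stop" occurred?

No

Redundant channel lost [AND]: CAN bus degraded=not, A brake controller degraded=not → not all inputs occur → does not occur.
Planning chain lost [OR]: Wheel-speed sensor fails=not, B perception node degraded=not → no input occurs → does not occur.
Brake command unavailable [OR]: Redundant channel lost=not, Lidar fails=not, Planning chain lost=not → no input occurs → does not occur.
Perception stack lost [OR]: Planner offline=not, Lower brake actuator stuck=not, Redundant front camera is inoperative=not → no input occurs → does not occur.
Autonomous vehicle fails to stop [OR]: Brake command unavailable=not, Perception stack lost=not, Radar faulted=not, Forward fallback module failed=not → no input occurs → does not occur.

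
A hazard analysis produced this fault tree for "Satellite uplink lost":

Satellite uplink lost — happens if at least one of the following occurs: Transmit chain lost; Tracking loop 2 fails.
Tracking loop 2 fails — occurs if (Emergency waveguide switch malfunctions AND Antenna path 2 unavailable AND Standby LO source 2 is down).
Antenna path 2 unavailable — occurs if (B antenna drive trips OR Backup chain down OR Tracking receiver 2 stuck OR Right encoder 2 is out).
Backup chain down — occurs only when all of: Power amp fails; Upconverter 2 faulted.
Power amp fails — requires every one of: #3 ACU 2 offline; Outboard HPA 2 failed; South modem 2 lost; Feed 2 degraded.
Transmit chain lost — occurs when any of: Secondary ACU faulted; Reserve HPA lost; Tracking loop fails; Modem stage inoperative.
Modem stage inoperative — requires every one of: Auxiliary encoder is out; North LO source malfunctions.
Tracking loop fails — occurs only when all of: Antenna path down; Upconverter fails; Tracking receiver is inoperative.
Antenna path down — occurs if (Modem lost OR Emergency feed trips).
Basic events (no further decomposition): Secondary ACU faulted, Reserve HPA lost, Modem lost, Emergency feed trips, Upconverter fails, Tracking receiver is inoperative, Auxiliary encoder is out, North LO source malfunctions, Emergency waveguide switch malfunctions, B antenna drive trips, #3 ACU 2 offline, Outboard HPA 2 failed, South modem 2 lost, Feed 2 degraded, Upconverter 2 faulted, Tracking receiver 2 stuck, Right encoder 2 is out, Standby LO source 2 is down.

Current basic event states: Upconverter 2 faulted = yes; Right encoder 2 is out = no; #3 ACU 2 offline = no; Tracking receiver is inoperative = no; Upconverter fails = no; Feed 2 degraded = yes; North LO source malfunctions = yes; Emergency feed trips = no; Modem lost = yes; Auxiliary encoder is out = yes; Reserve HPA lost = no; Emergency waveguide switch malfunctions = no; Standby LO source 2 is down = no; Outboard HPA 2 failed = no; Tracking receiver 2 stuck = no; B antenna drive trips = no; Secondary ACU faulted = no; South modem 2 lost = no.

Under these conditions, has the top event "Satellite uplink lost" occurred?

Yes

Antenna path down [OR]: Modem lost=occurs, Emergency feed trips=not → at least one input occurs → occurs.
Tracking loop fails [AND]: Antenna path down=occurs, Upconverter fails=not, Tracking receiver is inoperative=not → not all inputs occur → does not occur.
Modem stage inoperative [AND]: Auxiliary encoder is out=occurs, North LO source malfunctions=occurs → all inputs occur → occurs.
Transmit chain lost [OR]: Secondary ACU faulted=not, Reserve HPA lost=not, Tracking loop fails=not, Modem stage inoperative=occurs → at least one input occurs → occurs.
Power amp fails [AND]: #3 ACU 2 offline=not, Outboard HPA 2 failed=not, South modem 2 lost=not, Feed 2 degraded=occurs → not all inputs occur → does not occur.
Backup chain down [AND]: Power amp fails=not, Upconverter 2 faulted=occurs → not all inputs occur → does not occur.
Antenna path 2 unavailable [OR]: B antenna drive trips=not, Backup chain down=not, Tracking receiver 2 stuck=not, Right encoder 2 is out=not → no input occurs → does not occur.
Tracking loop 2 fails [AND]: Emergency waveguide switch malfunctions=not, Antenna path 2 unavailable=not, Standby LO source 2 is down=not → not all inputs occur → does not occur.
Satellite uplink lost [OR]: Transmit chain lost=occurs, Tracking loop 2 fails=not → at least one input occurs → occurs.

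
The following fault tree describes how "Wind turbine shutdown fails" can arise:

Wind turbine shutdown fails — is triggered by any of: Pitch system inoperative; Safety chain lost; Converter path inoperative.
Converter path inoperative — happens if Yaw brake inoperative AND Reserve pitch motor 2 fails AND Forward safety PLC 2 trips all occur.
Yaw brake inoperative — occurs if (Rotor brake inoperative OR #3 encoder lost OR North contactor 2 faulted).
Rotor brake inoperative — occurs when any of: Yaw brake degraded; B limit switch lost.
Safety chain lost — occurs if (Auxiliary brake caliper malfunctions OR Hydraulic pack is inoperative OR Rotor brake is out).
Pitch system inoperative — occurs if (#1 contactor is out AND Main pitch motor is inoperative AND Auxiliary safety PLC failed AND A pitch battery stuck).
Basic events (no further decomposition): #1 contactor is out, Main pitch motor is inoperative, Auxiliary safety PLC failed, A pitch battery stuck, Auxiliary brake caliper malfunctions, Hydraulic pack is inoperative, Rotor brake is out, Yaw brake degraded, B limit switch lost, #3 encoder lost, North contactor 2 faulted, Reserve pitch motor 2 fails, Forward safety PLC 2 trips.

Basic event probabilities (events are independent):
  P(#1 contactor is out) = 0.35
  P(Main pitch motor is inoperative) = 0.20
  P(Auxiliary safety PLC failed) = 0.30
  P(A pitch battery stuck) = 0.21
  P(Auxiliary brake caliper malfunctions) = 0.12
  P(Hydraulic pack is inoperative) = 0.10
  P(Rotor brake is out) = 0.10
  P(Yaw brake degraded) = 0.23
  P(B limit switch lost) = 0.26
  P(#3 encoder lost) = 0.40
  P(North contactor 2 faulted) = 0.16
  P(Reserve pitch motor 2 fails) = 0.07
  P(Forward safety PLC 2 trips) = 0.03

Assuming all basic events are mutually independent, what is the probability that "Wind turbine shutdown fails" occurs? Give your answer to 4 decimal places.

0.2914

P(Pitch system inoperative) [AND] = 0.35 × 0.20 × 0.30 × 0.21 = 0.004410
P(Safety chain lost) [OR] = 1 − (1−0.12) × (1−0.10) × (1−0.10) = 0.287200
P(Rotor brake inoperative) [OR] = 1 − (1−0.23) × (1−0.26) = 0.430200
P(Yaw brake inoperative) [OR] = 1 − (1−0.430200) × (1−0.40) × (1−0.16) = 0.712821
P(Converter path inoperative) [AND] = 0.712821 × 0.07 × 0.03 = 0.001497
P(Wind turbine shutdown fails) [OR] = 1 − (1−0.004410) × (1−0.287200) × (1−0.001497) = 0.291406
Rounded to 4 decimal places: P(Wind turbine shutdown fails) ≈ 0.2914.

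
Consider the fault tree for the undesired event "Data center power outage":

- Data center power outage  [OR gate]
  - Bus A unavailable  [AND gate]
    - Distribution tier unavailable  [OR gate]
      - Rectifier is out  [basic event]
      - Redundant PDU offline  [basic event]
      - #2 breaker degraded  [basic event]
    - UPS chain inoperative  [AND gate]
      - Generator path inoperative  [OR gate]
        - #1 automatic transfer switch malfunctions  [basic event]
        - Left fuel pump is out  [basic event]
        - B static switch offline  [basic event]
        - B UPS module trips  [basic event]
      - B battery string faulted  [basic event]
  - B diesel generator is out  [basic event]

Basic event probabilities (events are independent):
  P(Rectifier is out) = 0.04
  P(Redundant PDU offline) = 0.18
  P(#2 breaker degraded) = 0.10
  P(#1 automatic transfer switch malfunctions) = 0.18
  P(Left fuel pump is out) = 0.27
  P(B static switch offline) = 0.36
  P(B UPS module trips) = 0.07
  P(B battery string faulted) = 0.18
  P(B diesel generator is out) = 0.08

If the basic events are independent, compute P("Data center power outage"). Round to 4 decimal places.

P(Distribution tier unavailable) [OR] = 1 − (1−0.04) × (1−0.18) × (1−0.10) = 0.291520
P(Generator path inoperative) [OR] = 1 − (1−0.18) × (1−0.27) × (1−0.36) × (1−0.07) = 0.643713
P(UPS chain inoperative) [AND] = 0.643713 × 0.18 = 0.115868
P(Bus A unavailable) [AND] = 0.291520 × 0.115868 = 0.033778
P(Data center power outage) [OR] = 1 − (1−0.033778) × (1−0.08) = 0.111076
Rounded to 4 decimal places: P(Data center power outage) ≈ 0.1111.

0.1111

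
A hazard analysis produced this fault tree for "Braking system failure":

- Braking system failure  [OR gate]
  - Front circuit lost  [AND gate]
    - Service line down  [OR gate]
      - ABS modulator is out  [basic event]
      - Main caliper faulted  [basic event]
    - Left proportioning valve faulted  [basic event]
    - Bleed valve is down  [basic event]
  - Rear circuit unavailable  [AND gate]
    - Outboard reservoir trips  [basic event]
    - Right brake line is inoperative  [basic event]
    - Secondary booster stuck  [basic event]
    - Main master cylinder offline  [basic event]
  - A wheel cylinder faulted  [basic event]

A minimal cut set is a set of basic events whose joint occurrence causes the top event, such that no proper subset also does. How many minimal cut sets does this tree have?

Service line down [OR]: union of children's cut sets → 2 cut set(s).
Front circuit lost [AND]: one cut set from each child combined → 2 × 1 × 1 = 2 cut set(s).
Rear circuit unavailable [AND]: one cut set from each child combined → 1 × 1 × 1 × 1 = 1 cut set(s).
Braking system failure [OR]: union of children's cut sets → 4 cut set(s).
Minimal cut sets: {ABS modulator is out, Bleed valve is down, Left proportioning valve faulted}; {Bleed valve is down, Left proportioning valve faulted, Main caliper faulted}; {Main master cylinder offline, Outboard reservoir trips, Right brake line is inoperative, Secondary booster stuck}; {A wheel cylinder faulted}.

4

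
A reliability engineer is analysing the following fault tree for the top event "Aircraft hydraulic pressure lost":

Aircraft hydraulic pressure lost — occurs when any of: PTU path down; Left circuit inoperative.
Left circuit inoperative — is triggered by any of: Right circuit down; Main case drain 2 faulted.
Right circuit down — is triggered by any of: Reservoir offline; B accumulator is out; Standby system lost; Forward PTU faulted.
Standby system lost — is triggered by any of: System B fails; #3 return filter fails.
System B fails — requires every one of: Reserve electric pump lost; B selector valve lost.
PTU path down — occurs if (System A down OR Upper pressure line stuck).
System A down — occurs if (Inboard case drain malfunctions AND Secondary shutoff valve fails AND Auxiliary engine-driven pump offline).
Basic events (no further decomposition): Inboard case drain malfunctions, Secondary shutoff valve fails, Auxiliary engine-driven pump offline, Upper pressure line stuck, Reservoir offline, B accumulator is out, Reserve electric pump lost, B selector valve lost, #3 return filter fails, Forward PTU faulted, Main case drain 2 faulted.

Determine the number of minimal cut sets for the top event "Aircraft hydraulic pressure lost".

8

System A down [AND]: one cut set from each child combined → 1 × 1 × 1 = 1 cut set(s).
PTU path down [OR]: union of children's cut sets → 2 cut set(s).
System B fails [AND]: one cut set from each child combined → 1 × 1 = 1 cut set(s).
Standby system lost [OR]: union of children's cut sets → 2 cut set(s).
Right circuit down [OR]: union of children's cut sets → 5 cut set(s).
Left circuit inoperative [OR]: union of children's cut sets → 6 cut set(s).
Aircraft hydraulic pressure lost [OR]: union of children's cut sets → 8 cut set(s).
Minimal cut sets: {Auxiliary engine-driven pump offline, Inboard case drain malfunctions, Secondary shutoff valve fails}; {Upper pressure line stuck}; {Reservoir offline}; {B accumulator is out}; {B selector valve lost, Reserve electric pump lost}; {#3 return filter fails}; {Forward PTU faulted}; {Main case drain 2 faulted}.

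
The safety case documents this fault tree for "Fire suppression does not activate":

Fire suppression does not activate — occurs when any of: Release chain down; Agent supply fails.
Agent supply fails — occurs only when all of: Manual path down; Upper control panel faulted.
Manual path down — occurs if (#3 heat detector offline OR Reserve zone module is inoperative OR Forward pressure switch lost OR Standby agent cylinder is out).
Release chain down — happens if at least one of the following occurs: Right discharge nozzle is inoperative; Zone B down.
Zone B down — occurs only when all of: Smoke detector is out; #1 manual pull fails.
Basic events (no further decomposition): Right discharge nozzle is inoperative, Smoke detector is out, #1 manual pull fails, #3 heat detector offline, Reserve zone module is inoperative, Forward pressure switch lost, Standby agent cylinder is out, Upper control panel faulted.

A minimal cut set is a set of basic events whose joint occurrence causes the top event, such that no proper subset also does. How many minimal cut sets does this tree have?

Zone B down [AND]: one cut set from each child combined → 1 × 1 = 1 cut set(s).
Release chain down [OR]: union of children's cut sets → 2 cut set(s).
Manual path down [OR]: union of children's cut sets → 4 cut set(s).
Agent supply fails [AND]: one cut set from each child combined → 4 × 1 = 4 cut set(s).
Fire suppression does not activate [OR]: union of children's cut sets → 6 cut set(s).
Minimal cut sets: {Right discharge nozzle is inoperative}; {#1 manual pull fails, Smoke detector is out}; {#3 heat detector offline, Upper control panel faulted}; {Reserve zone module is inoperative, Upper control panel faulted}; {Forward pressure switch lost, Upper control panel faulted}; {Standby agent cylinder is out, Upper control panel faulted}.

6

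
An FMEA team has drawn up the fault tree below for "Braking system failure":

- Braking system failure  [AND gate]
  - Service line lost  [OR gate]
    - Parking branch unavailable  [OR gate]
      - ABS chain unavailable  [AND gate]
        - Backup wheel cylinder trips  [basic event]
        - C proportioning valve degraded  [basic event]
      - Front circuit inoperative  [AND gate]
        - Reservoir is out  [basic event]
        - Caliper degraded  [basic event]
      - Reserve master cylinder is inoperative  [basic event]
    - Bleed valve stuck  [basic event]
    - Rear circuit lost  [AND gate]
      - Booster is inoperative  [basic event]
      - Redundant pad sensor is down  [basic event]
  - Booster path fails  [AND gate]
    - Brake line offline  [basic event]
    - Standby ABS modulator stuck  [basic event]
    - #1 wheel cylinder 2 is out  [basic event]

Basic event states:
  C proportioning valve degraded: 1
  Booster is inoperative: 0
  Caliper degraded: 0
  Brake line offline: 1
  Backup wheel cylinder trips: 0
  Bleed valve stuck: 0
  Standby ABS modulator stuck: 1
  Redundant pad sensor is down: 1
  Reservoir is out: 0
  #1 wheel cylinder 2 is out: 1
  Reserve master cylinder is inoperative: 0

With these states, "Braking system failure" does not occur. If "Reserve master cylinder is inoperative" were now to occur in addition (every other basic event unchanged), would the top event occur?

Counterfactual: set "Reserve master cylinder is inoperative" to occurred.
ABS chain unavailable [AND]: Backup wheel cylinder trips=not, C proportioning valve degraded=occurs → not all inputs occur → does not occur.
Front circuit inoperative [AND]: Reservoir is out=not, Caliper degraded=not → not all inputs occur → does not occur.
Parking branch unavailable [OR]: ABS chain unavailable=not, Front circuit inoperative=not, Reserve master cylinder is inoperative=occurs → at least one input occurs → occurs.
Rear circuit lost [AND]: Booster is inoperative=not, Redundant pad sensor is down=occurs → not all inputs occur → does not occur.
Service line lost [OR]: Parking branch unavailable=occurs, Bleed valve stuck=not, Rear circuit lost=not → at least one input occurs → occurs.
Booster path fails [AND]: Brake line offline=occurs, Standby ABS modulator stuck=occurs, #1 wheel cylinder 2 is out=occurs → all inputs occur → occurs.
Braking system failure [AND]: Service line lost=occurs, Booster path fails=occurs → all inputs occur → occurs.

Yes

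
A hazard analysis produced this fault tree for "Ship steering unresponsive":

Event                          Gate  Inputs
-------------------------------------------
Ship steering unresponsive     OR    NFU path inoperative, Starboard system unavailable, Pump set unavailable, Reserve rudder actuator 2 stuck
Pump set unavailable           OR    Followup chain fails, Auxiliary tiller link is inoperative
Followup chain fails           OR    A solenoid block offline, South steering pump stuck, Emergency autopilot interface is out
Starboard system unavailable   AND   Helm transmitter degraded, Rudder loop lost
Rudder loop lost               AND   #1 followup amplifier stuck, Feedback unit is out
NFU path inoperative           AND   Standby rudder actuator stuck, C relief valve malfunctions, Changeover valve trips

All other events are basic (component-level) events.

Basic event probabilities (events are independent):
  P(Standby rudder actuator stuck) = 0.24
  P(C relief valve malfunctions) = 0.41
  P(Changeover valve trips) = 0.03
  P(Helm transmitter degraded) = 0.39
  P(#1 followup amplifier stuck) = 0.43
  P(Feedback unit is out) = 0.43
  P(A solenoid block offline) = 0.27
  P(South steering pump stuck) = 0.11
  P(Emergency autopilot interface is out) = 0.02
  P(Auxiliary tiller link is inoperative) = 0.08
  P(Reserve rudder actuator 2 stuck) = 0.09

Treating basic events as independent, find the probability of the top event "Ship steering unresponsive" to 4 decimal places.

0.5068

P(NFU path inoperative) [AND] = 0.24 × 0.41 × 0.03 = 0.002952
P(Rudder loop lost) [AND] = 0.43 × 0.43 = 0.184900
P(Starboard system unavailable) [AND] = 0.39 × 0.184900 = 0.072111
P(Followup chain fails) [OR] = 1 − (1−0.27) × (1−0.11) × (1−0.02) = 0.363294
P(Pump set unavailable) [OR] = 1 − (1−0.363294) × (1−0.08) = 0.414230
P(Ship steering unresponsive) [OR] = 1 − (1−0.002952) × (1−0.072111) × (1−0.414230) × (1−0.09) = 0.506848
Rounded to 4 decimal places: P(Ship steering unresponsive) ≈ 0.5068.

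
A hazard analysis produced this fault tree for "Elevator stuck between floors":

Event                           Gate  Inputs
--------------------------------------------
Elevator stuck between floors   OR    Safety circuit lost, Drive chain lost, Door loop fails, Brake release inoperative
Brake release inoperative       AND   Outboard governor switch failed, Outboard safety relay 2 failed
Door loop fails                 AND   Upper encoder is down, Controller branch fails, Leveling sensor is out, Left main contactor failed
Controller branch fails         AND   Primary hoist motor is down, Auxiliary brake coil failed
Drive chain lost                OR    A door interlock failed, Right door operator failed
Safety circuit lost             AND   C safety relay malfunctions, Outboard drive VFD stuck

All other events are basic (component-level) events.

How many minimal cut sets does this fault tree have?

5

Safety circuit lost [AND]: one cut set from each child combined → 1 × 1 = 1 cut set(s).
Drive chain lost [OR]: union of children's cut sets → 2 cut set(s).
Controller branch fails [AND]: one cut set from each child combined → 1 × 1 = 1 cut set(s).
Door loop fails [AND]: one cut set from each child combined → 1 × 1 × 1 × 1 = 1 cut set(s).
Brake release inoperative [AND]: one cut set from each child combined → 1 × 1 = 1 cut set(s).
Elevator stuck between floors [OR]: union of children's cut sets → 5 cut set(s).
Minimal cut sets: {C safety relay malfunctions, Outboard drive VFD stuck}; {A door interlock failed}; {Right door operator failed}; {Auxiliary brake coil failed, Left main contactor failed, Leveling sensor is out, Primary hoist motor is down, Upper encoder is down}; {Outboard governor switch failed, Outboard safety relay 2 failed}.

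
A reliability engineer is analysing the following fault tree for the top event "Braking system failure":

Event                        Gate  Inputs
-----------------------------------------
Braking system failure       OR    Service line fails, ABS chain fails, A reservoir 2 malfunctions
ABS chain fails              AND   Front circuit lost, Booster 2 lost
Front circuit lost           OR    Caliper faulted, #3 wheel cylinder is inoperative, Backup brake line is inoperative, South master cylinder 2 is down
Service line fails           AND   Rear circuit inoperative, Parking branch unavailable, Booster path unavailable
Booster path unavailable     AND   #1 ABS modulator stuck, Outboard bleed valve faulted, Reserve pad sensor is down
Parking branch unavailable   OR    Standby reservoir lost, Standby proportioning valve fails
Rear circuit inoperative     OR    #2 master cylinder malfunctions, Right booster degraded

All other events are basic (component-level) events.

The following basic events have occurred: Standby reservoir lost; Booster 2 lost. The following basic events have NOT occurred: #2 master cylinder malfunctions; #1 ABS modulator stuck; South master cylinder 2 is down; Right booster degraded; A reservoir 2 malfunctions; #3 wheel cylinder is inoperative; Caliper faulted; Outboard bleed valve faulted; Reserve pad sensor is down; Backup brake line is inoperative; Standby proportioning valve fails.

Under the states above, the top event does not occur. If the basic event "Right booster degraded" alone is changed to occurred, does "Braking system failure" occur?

No

Counterfactual: set "Right booster degraded" to occurred.
Rear circuit inoperative [OR]: #2 master cylinder malfunctions=not, Right booster degraded=occurs → at least one input occurs → occurs.
Parking branch unavailable [OR]: Standby reservoir lost=occurs, Standby proportioning valve fails=not → at least one input occurs → occurs.
Booster path unavailable [AND]: #1 ABS modulator stuck=not, Outboard bleed valve faulted=not, Reserve pad sensor is down=not → not all inputs occur → does not occur.
Service line fails [AND]: Rear circuit inoperative=occurs, Parking branch unavailable=occurs, Booster path unavailable=not → not all inputs occur → does not occur.
Front circuit lost [OR]: Caliper faulted=not, #3 wheel cylinder is inoperative=not, Backup brake line is inoperative=not, South master cylinder 2 is down=not → no input occurs → does not occur.
ABS chain fails [AND]: Front circuit lost=not, Booster 2 lost=occurs → not all inputs occur → does not occur.
Braking system failure [OR]: Service line fails=not, ABS chain fails=not, A reservoir 2 malfunctions=not → no input occurs → does not occur.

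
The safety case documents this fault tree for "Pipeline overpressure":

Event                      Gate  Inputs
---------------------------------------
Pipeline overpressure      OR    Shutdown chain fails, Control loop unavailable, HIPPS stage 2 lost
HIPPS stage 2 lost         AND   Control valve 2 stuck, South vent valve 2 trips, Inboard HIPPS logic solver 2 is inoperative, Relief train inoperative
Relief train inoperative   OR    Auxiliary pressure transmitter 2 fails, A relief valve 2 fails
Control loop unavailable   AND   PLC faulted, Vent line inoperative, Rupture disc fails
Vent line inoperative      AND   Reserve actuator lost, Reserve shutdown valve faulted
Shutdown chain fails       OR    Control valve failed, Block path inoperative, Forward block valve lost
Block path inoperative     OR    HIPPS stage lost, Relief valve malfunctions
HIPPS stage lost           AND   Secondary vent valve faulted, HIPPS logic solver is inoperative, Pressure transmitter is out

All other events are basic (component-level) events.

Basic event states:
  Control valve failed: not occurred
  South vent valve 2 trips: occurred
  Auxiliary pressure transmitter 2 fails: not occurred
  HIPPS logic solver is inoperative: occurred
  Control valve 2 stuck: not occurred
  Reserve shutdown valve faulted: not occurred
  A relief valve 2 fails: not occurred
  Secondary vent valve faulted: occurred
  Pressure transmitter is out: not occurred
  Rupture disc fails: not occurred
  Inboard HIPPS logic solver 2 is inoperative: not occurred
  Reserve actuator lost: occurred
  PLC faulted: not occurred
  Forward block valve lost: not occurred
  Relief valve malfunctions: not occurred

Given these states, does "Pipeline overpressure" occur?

No

HIPPS stage lost [AND]: Secondary vent valve faulted=occurs, HIPPS logic solver is inoperative=occurs, Pressure transmitter is out=not → not all inputs occur → does not occur.
Block path inoperative [OR]: HIPPS stage lost=not, Relief valve malfunctions=not → no input occurs → does not occur.
Shutdown chain fails [OR]: Control valve failed=not, Block path inoperative=not, Forward block valve lost=not → no input occurs → does not occur.
Vent line inoperative [AND]: Reserve actuator lost=occurs, Reserve shutdown valve faulted=not → not all inputs occur → does not occur.
Control loop unavailable [AND]: PLC faulted=not, Vent line inoperative=not, Rupture disc fails=not → not all inputs occur → does not occur.
Relief train inoperative [OR]: Auxiliary pressure transmitter 2 fails=not, A relief valve 2 fails=not → no input occurs → does not occur.
HIPPS stage 2 lost [AND]: Control valve 2 stuck=not, South vent valve 2 trips=occurs, Inboard HIPPS logic solver 2 is inoperative=not, Relief train inoperative=not → not all inputs occur → does not occur.
Pipeline overpressure [OR]: Shutdown chain fails=not, Control loop unavailable=not, HIPPS stage 2 lost=not → no input occurs → does not occur.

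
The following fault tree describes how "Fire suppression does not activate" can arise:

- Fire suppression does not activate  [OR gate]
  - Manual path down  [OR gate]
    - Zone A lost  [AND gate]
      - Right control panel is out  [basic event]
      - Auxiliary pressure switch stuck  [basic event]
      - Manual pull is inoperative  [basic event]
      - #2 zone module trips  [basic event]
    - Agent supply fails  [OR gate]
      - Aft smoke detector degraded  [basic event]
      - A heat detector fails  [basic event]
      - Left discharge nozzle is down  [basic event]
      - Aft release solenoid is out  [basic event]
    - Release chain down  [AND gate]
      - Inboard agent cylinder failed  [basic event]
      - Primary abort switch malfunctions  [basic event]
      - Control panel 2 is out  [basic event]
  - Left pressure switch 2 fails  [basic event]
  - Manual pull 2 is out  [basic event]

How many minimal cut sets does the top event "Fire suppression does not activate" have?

8

Zone A lost [AND]: one cut set from each child combined → 1 × 1 × 1 × 1 = 1 cut set(s).
Agent supply fails [OR]: union of children's cut sets → 4 cut set(s).
Release chain down [AND]: one cut set from each child combined → 1 × 1 × 1 = 1 cut set(s).
Manual path down [OR]: union of children's cut sets → 6 cut set(s).
Fire suppression does not activate [OR]: union of children's cut sets → 8 cut set(s).
Minimal cut sets: {#2 zone module trips, Auxiliary pressure switch stuck, Manual pull is inoperative, Right control panel is out}; {Aft smoke detector degraded}; {A heat detector fails}; {Left discharge nozzle is down}; {Aft release solenoid is out}; {Control panel 2 is out, Inboard agent cylinder failed, Primary abort switch malfunctions}; {Left pressure switch 2 fails}; {Manual pull 2 is out}.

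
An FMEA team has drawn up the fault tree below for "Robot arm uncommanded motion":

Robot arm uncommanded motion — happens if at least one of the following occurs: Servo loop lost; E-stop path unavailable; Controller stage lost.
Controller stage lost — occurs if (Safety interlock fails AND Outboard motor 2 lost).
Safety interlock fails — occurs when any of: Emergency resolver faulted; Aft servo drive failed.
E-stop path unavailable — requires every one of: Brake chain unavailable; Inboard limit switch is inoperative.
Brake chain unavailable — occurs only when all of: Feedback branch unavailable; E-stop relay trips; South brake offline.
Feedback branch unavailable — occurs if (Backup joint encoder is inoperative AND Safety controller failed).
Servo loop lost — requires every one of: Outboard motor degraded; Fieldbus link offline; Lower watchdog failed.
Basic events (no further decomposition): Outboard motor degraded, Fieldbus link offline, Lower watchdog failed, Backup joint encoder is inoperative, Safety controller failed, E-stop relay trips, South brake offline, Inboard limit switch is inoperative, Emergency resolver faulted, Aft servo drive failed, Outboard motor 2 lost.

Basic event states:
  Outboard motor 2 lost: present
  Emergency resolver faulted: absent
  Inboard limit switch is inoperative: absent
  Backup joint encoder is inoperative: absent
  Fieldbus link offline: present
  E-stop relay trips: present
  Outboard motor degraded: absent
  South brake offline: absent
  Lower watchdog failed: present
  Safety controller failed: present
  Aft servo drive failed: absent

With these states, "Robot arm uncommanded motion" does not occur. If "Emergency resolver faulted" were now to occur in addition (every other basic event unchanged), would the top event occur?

Yes

Counterfactual: set "Emergency resolver faulted" to occurred.
Servo loop lost [AND]: Outboard motor degraded=not, Fieldbus link offline=occurs, Lower watchdog failed=occurs → not all inputs occur → does not occur.
Feedback branch unavailable [AND]: Backup joint encoder is inoperative=not, Safety controller failed=occurs → not all inputs occur → does not occur.
Brake chain unavailable [AND]: Feedback branch unavailable=not, E-stop relay trips=occurs, South brake offline=not → not all inputs occur → does not occur.
E-stop path unavailable [AND]: Brake chain unavailable=not, Inboard limit switch is inoperative=not → not all inputs occur → does not occur.
Safety interlock fails [OR]: Emergency resolver faulted=occurs, Aft servo drive failed=not → at least one input occurs → occurs.
Controller stage lost [AND]: Safety interlock fails=occurs, Outboard motor 2 lost=occurs → all inputs occur → occurs.
Robot arm uncommanded motion [OR]: Servo loop lost=not, E-stop path unavailable=not, Controller stage lost=occurs → at least one input occurs → occurs.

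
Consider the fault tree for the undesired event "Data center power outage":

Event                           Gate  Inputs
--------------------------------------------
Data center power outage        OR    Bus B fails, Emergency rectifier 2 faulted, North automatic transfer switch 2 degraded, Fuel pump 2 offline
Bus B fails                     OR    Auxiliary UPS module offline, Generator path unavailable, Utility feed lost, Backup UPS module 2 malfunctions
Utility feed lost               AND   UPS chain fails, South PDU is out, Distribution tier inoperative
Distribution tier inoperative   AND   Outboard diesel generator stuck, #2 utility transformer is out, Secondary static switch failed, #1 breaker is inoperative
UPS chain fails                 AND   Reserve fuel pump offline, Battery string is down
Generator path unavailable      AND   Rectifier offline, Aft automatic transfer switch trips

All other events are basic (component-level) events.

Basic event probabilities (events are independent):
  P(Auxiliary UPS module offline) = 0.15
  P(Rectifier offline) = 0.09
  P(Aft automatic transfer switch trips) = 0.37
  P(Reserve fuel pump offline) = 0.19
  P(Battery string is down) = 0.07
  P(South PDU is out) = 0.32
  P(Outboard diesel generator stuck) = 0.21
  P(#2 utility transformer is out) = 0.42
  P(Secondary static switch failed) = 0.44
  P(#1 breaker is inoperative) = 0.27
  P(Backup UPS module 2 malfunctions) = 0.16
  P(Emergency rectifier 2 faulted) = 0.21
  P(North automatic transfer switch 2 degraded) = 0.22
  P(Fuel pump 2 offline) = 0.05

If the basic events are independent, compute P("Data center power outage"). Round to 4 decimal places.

0.5960

P(Generator path unavailable) [AND] = 0.09 × 0.37 = 0.033300
P(UPS chain fails) [AND] = 0.19 × 0.07 = 0.013300
P(Distribution tier inoperative) [AND] = 0.21 × 0.42 × 0.44 × 0.27 = 0.010478
P(Utility feed lost) [AND] = 0.013300 × 0.32 × 0.010478 = 0.000045
P(Bus B fails) [OR] = 1 − (1−0.15) × (1−0.033300) × (1−0.000045) × (1−0.16) = 0.309807
P(Data center power outage) [OR] = 1 − (1−0.309807) × (1−0.21) × (1−0.22) × (1−0.05) = 0.595968
Rounded to 4 decimal places: P(Data center power outage) ≈ 0.5960.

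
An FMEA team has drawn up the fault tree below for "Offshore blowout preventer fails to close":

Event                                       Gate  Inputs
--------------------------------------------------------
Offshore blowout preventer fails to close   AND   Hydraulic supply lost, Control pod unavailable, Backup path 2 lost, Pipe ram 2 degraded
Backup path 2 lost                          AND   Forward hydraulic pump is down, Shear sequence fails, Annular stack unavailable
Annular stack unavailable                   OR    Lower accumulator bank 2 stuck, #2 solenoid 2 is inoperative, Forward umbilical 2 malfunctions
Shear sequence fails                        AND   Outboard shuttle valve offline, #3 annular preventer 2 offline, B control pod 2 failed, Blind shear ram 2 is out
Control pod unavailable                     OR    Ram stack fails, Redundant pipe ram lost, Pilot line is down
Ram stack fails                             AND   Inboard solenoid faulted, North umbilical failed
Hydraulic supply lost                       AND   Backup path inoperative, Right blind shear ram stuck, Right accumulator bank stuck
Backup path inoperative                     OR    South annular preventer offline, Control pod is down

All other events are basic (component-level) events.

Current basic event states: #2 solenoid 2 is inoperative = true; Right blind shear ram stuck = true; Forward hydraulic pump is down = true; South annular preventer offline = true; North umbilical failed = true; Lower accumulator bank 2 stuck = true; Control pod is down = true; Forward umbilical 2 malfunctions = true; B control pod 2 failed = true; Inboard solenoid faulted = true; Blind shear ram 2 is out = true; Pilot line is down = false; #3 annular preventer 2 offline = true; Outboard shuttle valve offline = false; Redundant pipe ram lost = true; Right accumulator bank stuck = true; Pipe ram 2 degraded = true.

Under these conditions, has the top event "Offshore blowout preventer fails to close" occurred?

Backup path inoperative [OR]: South annular preventer offline=occurs, Control pod is down=occurs → at least one input occurs → occurs.
Hydraulic supply lost [AND]: Backup path inoperative=occurs, Right blind shear ram stuck=occurs, Right accumulator bank stuck=occurs → all inputs occur → occurs.
Ram stack fails [AND]: Inboard solenoid faulted=occurs, North umbilical failed=occurs → all inputs occur → occurs.
Control pod unavailable [OR]: Ram stack fails=occurs, Redundant pipe ram lost=occurs, Pilot line is down=not → at least one input occurs → occurs.
Shear sequence fails [AND]: Outboard shuttle valve offline=not, #3 annular preventer 2 offline=occurs, B control pod 2 failed=occurs, Blind shear ram 2 is out=occurs → not all inputs occur → does not occur.
Annular stack unavailable [OR]: Lower accumulator bank 2 stuck=occurs, #2 solenoid 2 is inoperative=occurs, Forward umbilical 2 malfunctions=occurs → at least one input occurs → occurs.
Backup path 2 lost [AND]: Forward hydraulic pump is down=occurs, Shear sequence fails=not, Annular stack unavailable=occurs → not all inputs occur → does not occur.
Offshore blowout preventer fails to close [AND]: Hydraulic supply lost=occurs, Control pod unavailable=occurs, Backup path 2 lost=not, Pipe ram 2 degraded=occurs → not all inputs occur → does not occur.

No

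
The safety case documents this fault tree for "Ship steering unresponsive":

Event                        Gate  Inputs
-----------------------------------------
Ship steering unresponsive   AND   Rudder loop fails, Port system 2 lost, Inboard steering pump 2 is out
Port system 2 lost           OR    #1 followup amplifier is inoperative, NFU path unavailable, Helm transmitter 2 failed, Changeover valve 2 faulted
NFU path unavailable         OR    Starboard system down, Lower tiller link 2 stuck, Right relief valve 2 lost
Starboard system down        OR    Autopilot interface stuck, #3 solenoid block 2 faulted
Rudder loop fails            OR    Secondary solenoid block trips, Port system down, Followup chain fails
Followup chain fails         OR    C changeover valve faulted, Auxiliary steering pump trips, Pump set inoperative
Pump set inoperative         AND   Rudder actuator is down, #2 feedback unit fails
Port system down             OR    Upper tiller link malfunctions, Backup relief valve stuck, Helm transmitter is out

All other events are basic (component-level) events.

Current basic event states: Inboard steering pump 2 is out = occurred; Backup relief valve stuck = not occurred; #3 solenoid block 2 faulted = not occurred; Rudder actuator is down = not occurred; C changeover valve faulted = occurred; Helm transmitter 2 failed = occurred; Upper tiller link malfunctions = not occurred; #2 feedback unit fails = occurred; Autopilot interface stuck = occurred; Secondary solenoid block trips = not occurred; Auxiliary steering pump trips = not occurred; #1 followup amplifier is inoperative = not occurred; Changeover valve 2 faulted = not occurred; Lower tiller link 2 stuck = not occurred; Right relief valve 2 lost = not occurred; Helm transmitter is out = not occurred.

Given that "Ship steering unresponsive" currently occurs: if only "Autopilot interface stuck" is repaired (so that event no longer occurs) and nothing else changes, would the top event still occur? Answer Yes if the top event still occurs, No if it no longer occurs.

Yes

Counterfactual: set "Autopilot interface stuck" to not occurred.
Port system down [OR]: Upper tiller link malfunctions=not, Backup relief valve stuck=not, Helm transmitter is out=not → no input occurs → does not occur.
Pump set inoperative [AND]: Rudder actuator is down=not, #2 feedback unit fails=occurs → not all inputs occur → does not occur.
Followup chain fails [OR]: C changeover valve faulted=occurs, Auxiliary steering pump trips=not, Pump set inoperative=not → at least one input occurs → occurs.
Rudder loop fails [OR]: Secondary solenoid block trips=not, Port system down=not, Followup chain fails=occurs → at least one input occurs → occurs.
Starboard system down [OR]: Autopilot interface stuck=not, #3 solenoid block 2 faulted=not → no input occurs → does not occur.
NFU path unavailable [OR]: Starboard system down=not, Lower tiller link 2 stuck=not, Right relief valve 2 lost=not → no input occurs → does not occur.
Port system 2 lost [OR]: #1 followup amplifier is inoperative=not, NFU path unavailable=not, Helm transmitter 2 failed=occurs, Changeover valve 2 faulted=not → at least one input occurs → occurs.
Ship steering unresponsive [AND]: Rudder loop fails=occurs, Port system 2 lost=occurs, Inboard steering pump 2 is out=occurs → all inputs occur → occurs.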